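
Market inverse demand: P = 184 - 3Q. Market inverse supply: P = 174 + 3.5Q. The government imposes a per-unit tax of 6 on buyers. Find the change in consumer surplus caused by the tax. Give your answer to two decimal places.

Pre-tax equilibrium: 184 - 3Q = 174 + 3.5Q gives Q* = 1.5385, P* = 179.3846.
With the tax, buyers' net willingness to pay falls by 6: (184 - 6) - 3Q = 174 + 3.5Q, so Q_t = 0.6154. Buyers pay P_b = 182.1538; sellers receive P_s = P_b - 6 = 176.1538.
Consumers lose the trapezoid between P* and P_b out to Q_t plus the triangle from Q_t to Q*: change in CS = 0.568 - 3.5503 = -2.9822.

-2.98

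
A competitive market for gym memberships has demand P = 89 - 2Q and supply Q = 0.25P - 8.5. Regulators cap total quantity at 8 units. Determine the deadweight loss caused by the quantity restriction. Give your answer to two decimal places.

4.08

Rewriting supply in inverse form: P = 34 + 4Q.
Unrestricted equilibrium: Q* = (89 - 34)/(2 + 4) = 9.1667.
At Q = 8 the demand price is 89 - 2(8) = 73 and the supply price is 34 + 4(8) = 66.
Deadweight loss is the triangle between the curves from 8 to 9.1667: (1/2)(73 - 66)(9.1667 - 8) = 4.0833.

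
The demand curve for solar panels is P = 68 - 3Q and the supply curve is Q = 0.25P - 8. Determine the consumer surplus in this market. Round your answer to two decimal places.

39.67

Rewriting supply in inverse form: P = 32 + 4Q.
Setting demand equal to supply, 36 = 7Q, so Q* = 5.1429 and P* = 52.5714.
Consumer surplus is the triangle under demand above P*: (1/2)(5.1429)(68 - 52.5714) = (1/2)(5.1429)(15.4286) = 39.6735.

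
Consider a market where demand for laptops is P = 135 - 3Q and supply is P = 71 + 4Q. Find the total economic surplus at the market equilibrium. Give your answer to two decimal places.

292.57

Setting demand equal to supply, 64 = 7Q, so Q* = 9.1429 and P* = 107.5714.
Total surplus is the full triangle between the curves from 0 to Q*: (1/2)(9.1429)(135 - 71) = 292.5714.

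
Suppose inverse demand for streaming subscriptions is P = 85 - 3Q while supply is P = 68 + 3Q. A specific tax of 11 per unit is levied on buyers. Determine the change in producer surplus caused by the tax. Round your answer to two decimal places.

-10.54

Pre-tax equilibrium: 85 - 3Q = 68 + 3Q gives Q* = 2.8333, P* = 76.5.
A tax on buyers shifts demand down by 11: (85 - 11) - 3Q = 68 + 3Q, so Q_t = 1. Buyers pay P_b = 82; sellers receive P_s = P_b - 11 = 71.
PS falls from (1/2)(2.8333)(8.5) = 12.0417 to (1/2)(1)(3) = 1.5, a change of -10.5417.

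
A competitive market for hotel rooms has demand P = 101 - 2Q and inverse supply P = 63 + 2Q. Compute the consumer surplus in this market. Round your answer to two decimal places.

90.25

Set 101 - 2Q = 63 + 2Q, which gives 38 = 4Q, so Q* = 9.5 and P* = 101 - 2(9.5) = 82.
CS is the area between the demand curve and P* from 0 to Q*: (1/2)(9.5)(19) = 90.25.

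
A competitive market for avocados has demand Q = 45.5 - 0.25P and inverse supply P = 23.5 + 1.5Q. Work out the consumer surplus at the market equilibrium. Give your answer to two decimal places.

Rewriting demand in inverse form: P = 182 - 4Q.
Equilibrium: 182 - 4Q = 23.5 + 1.5Q, so Q* = 28.8182 and P* = 66.7273.
The demand choke price is 182, so CS = (1/2)(Q*)(182 - P*) = (1/2)(28.8182)(115.2727) = 1660.9752.

1660.98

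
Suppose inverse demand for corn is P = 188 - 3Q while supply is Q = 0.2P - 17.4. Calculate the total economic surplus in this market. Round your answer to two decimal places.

637.56

Rewriting supply in inverse form: P = 87 + 5Q.
Setting demand equal to supply, 101 = 8Q, so Q* = 12.625 and P* = 150.125.
CS = (1/2)(12.625)(37.875) = 239.0859 and PS = (1/2)(12.625)(63.125) = 398.4766, so total surplus = 637.5625.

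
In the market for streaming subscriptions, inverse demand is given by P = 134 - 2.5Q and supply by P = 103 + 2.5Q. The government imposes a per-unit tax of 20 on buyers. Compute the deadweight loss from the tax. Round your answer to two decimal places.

40.00

Pre-tax equilibrium: 134 - 2.5Q = 103 + 2.5Q gives Q* = 6.2, P* = 118.5.
A tax on buyers shifts demand down by 20: (134 - 20) - 2.5Q = 103 + 2.5Q, so Q_t = 2.2. Buyers pay P_b = 128.5; sellers receive P_s = P_b - 20 = 108.5.
The welfare triangle lost has base Q* - Q_t = 4 and height t = 20, so DWL = (1/2)(4)(20) = 40.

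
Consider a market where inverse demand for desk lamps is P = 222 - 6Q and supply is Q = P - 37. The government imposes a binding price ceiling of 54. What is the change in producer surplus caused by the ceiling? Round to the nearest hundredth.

-204.73

Rewriting supply in inverse form: P = 37 + Q.
Without the control, 222 - 6Q = 37 + Q so Q* = 26.4286 and P* = 63.4286.
At the ceiling price 54, quantity supplied is (54 - 37)/1 = 17; supply is the short side, so Q = 17 trades at P = 54.
PS goes from (1/2)(26.4286)(26.4286) = 349.2347 to 144.5 (computed as (54 - 37)(17) - (1/2)(1)(17)^2), a change of -204.7347.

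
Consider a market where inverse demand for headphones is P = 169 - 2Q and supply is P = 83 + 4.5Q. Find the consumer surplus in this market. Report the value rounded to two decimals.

Setting demand equal to supply, 86 = 6.5Q, so Q* = 13.2308 and P* = 142.5385.
Consumer surplus is the triangle under demand above P*: (1/2)(13.2308)(169 - 142.5385) = (1/2)(13.2308)(26.4615) = 175.0533.

175.05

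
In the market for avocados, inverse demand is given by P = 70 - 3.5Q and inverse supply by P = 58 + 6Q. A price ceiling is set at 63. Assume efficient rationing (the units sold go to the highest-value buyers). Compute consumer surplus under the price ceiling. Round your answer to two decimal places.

Without the control, 70 - 3.5Q = 58 + 6Q so Q* = 1.2632 and P* = 65.5789.
At the ceiling price 63, quantity supplied is (63 - 58)/6 = 0.8333; supply is the short side, so Q = 0.8333 trades at P = 63.
The demand price at Q = 0.8333 is 67.0833. CS is the trapezoid between demand and 63 over [0, 0.8333]: (1/2)[(70 - 63) + (67.0833 - 63)](0.8333) = 4.6181.

4.62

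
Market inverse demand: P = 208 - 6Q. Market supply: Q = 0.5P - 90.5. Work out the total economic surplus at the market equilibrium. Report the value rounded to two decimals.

Rewriting supply in inverse form: P = 181 + 2Q.
Equilibrium: 208 - 6Q = 181 + 2Q, so Q* = 3.375 and P* = 187.75.
Total surplus is the full triangle between the curves from 0 to Q*: (1/2)(3.375)(208 - 181) = 45.5625.

45.56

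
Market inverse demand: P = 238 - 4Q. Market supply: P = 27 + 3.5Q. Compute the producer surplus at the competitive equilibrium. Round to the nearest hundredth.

1385.10

Setting demand equal to supply, 211 = 7.5Q, so Q* = 28.1333 and P* = 125.4667.
Producer surplus is the triangle above supply below P*: (1/2)(28.1333)(125.4667 - 27) = (1/2)(28.1333)(98.4667) = 1385.0978.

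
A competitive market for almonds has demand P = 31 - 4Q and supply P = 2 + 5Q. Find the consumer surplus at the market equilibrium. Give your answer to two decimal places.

Equilibrium: 31 - 4Q = 2 + 5Q, so Q* = 3.2222 and P* = 18.1111.
CS is the area between the demand curve and P* from 0 to Q*: (1/2)(3.2222)(12.8889) = 20.7654.

20.77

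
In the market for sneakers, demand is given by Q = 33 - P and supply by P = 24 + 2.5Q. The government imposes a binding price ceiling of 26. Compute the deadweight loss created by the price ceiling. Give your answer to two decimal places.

Rewriting demand in inverse form: P = 33 - Q.
Without the control, 33 - Q = 24 + 2.5Q so Q* = 2.5714 and P* = 30.4286.
At the ceiling price 26, quantity supplied is (26 - 24)/2.5 = 0.8; supply is the short side, so Q = 0.8 trades at P = 26.
The lost-trades triangle has base Q* - 0.8 = 1.7714 and height equal to the gap between the curves at Q = 0.8, which is 32.2 - 26 = 6.2. DWL = (1/2)(1.7714)(6.2) = 5.4914.

5.49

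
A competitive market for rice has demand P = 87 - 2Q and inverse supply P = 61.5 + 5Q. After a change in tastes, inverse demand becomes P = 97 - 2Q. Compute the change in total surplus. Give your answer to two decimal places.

43.57

Initial equilibrium: Q_0 = 3.6429, P_0 = 79.7143; CS_0 = (1/2)(3.6429)(7.2857) = 13.2704, PS_0 = (1/2)(3.6429)(18.2143) = 33.176.
New equilibrium: 97 - 2Q = 61.5 + 5Q gives Q_1 = 5.0714, P_1 = 86.8571; CS_1 = 25.7194, PS_1 = 64.2985.
Change in total surplus = (25.7194 + 64.2985) - (13.2704 + 33.176) = 43.5714.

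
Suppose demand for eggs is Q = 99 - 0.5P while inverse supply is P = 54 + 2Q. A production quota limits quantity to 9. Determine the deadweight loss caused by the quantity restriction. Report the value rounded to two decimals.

1458.00

Rewriting demand in inverse form: P = 198 - 2Q.
Unrestricted equilibrium: Q* = (198 - 54)/(2 + 2) = 36.
At Q = 9 the demand price is 198 - 2(9) = 180 and the supply price is 54 + 2(9) = 72.
Deadweight loss is the triangle between the curves from 9 to 36: (1/2)(180 - 72)(36 - 9) = 1458.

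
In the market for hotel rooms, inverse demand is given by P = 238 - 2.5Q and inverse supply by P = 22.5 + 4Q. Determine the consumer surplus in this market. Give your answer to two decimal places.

1373.97

Setting demand equal to supply, 215.5 = 6.5Q, so Q* = 33.1538 and P* = 155.1154.
The demand choke price is 238, so CS = (1/2)(Q*)(238 - P*) = (1/2)(33.1538)(82.8846) = 1373.9719.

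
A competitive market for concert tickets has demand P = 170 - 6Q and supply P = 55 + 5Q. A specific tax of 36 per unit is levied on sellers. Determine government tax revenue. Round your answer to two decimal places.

Without the tax, 170 - 6Q = 55 + 5Q so Q* = 10.4545 and P* = 107.2727.
With the tax, sellers need 36 more per unit: 170 - 6Q = 55 + 5Q + 36, so Q_t = 7.1818. Buyers pay P_b = 126.9091; sellers receive P_s = P_b - 36 = 90.9091.
Tax revenue = t x Q_t = 36 x 7.1818 = 258.5455.

258.55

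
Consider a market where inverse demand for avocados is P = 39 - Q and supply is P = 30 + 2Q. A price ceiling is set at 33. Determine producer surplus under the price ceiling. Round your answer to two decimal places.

2.25

Free-market equilibrium: 39 - Q = 30 + 2Q gives Q* = 3, P* = 36.
At the ceiling price 33, quantity supplied is (33 - 30)/2 = 1.5; supply is the short side, so Q = 1.5 trades at P = 33.
PS is the triangle above supply below 33: (1/2)(1.5)(33 - 30) = 2.25.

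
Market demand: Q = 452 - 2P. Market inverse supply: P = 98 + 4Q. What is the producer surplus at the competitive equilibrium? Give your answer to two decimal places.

1618.17

Rewriting demand in inverse form: P = 226 - 0.5Q.
Equilibrium: 226 - 0.5Q = 98 + 4Q, so Q* = 28.4444 and P* = 211.7778.
The supply curve's price intercept is 98, so PS = (1/2)(Q*)(P* - 98) = (1/2)(28.4444)(113.7778) = 1618.1728.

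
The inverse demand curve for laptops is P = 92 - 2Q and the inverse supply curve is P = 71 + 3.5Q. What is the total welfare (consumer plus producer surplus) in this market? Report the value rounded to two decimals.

Equilibrium: 92 - 2Q = 71 + 3.5Q, so Q* = 3.8182 and P* = 84.3636.
CS = (1/2)(3.8182)(7.6364) = 14.5785 and PS = (1/2)(3.8182)(13.3636) = 25.5124, so total surplus = 40.0909.

40.09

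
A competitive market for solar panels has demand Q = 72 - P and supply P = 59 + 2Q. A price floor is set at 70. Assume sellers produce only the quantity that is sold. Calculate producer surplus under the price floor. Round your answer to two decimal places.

Rewriting demand in inverse form: P = 72 - Q.
Without the control, 72 - Q = 59 + 2Q so Q* = 4.3333 and P* = 67.6667.
At P = 70, buyers demand (72 - 70)/1 = 2 while sellers would supply more, so the quantity traded is 2 at price 70.
The supply price at Q = 2 is 63. PS is the trapezoid between 70 and supply over [0, 2]: (1/2)[(70 - 59) + (70 - 63)](2) = 18.

18.00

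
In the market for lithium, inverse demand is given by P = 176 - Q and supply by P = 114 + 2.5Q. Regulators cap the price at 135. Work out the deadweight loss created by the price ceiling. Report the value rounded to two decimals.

Free-market equilibrium: 176 - Q = 114 + 2.5Q gives Q* = 17.7143, P* = 158.2857.
At the ceiling price 135, quantity supplied is (135 - 114)/2.5 = 8.4; supply is the short side, so Q = 8.4 trades at P = 135.
The lost-trades triangle has base Q* - 8.4 = 9.3143 and height equal to the gap between the curves at Q = 8.4, which is 167.6 - 135 = 32.6. DWL = (1/2)(9.3143)(32.6) = 151.8229.

151.82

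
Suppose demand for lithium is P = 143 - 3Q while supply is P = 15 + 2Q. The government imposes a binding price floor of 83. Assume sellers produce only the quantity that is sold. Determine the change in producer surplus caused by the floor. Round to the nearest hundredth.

Without the control, 143 - 3Q = 15 + 2Q so Q* = 25.6 and P* = 66.2.
At P = 83, buyers demand (143 - 83)/3 = 20 while sellers would supply more, so the quantity traded is 20 at price 83.
PS goes from (1/2)(25.6)(51.2) = 655.36 to 960 (computed as (83 - 15)(20) - (1/2)(2)(20)^2), a change of 304.64.

304.64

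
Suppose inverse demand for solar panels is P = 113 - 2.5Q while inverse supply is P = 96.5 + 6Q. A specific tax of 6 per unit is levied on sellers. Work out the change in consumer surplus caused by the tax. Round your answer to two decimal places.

Without the tax, 113 - 2.5Q = 96.5 + 6Q so Q* = 1.9412 and P* = 108.1471.
With the tax, sellers need 6 more per unit: 113 - 2.5Q = 96.5 + 6Q + 6, so Q_t = 1.2353. Buyers pay P_b = 109.9118; sellers receive P_s = P_b - 6 = 103.9118.
CS falls from (1/2)(1.9412)(4.8529) = 4.7102 to (1/2)(1.2353)(3.0882) = 1.9074, a change of -2.8028.

-2.80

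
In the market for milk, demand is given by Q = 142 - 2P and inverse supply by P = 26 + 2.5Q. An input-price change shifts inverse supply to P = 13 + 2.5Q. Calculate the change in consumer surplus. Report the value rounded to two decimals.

37.19

Rewriting demand in inverse form: P = 71 - 0.5Q.
Initial equilibrium: Q_0 = 15, P_0 = 63.5; CS_0 = (1/2)(15)(7.5) = 56.25, PS_0 = (1/2)(15)(37.5) = 281.25.
New equilibrium: 71 - 0.5Q = 13 + 2.5Q gives Q_1 = 19.3333, P_1 = 61.3333; CS_1 = 93.4444, PS_1 = 467.2222.
Change in consumer surplus = 93.4444 - 56.25 = 37.1944.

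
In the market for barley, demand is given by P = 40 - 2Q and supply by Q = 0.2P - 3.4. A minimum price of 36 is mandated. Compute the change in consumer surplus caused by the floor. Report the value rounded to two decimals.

-6.80

Rewriting supply in inverse form: P = 17 + 5Q.
Without the control, 40 - 2Q = 17 + 5Q so Q* = 3.2857 and P* = 33.4286.
At the floor price 36, quantity demanded is (40 - 36)/2 = 2; demand is the short side, so Q = 2 trades at P = 36.
CS goes from (1/2)(3.2857)(6.5714) = 10.7959 to 4 (computed as (40 - 36)(2) - (1/2)(2)(2)^2), a change of -6.7959.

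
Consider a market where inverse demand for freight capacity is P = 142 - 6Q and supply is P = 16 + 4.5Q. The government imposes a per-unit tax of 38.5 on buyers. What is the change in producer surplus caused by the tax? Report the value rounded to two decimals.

Pre-tax equilibrium: 142 - 6Q = 16 + 4.5Q gives Q* = 12, P* = 70.
With the tax, buyers' net willingness to pay falls by 38.5: (142 - 38.5) - 6Q = 16 + 4.5Q, so Q_t = 8.3333. Buyers pay P_b = 92; sellers receive P_s = P_b - 38.5 = 53.5.
Producers lose the trapezoid between P_s and P* out to Q_t plus the triangle from Q_t to Q*: change in PS = 156.25 - 324 = -167.75.

-167.75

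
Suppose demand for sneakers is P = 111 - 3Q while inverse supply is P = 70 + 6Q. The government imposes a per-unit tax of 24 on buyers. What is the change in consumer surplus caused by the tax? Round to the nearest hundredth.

Without the tax, 111 - 3Q = 70 + 6Q so Q* = 4.5556 and P* = 97.3333.
A tax on buyers shifts demand down by 24: (111 - 24) - 3Q = 70 + 6Q, so Q_t = 1.8889. Buyers pay P_b = 105.3333; sellers receive P_s = P_b - 24 = 81.3333.
CS falls from (1/2)(4.5556)(13.6667) = 31.1296 to (1/2)(1.8889)(5.6667) = 5.3519, a change of -25.7778.

-25.78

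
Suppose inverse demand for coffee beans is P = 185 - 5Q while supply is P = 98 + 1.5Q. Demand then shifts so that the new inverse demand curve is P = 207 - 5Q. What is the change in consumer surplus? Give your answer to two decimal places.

255.15

Initial equilibrium: Q_0 = 13.3846, P_0 = 118.0769; CS_0 = (1/2)(13.3846)(66.9231) = 447.8698, PS_0 = (1/2)(13.3846)(20.0769) = 134.3609.
New equilibrium: 207 - 5Q = 98 + 1.5Q gives Q_1 = 16.7692, P_1 = 123.1538; CS_1 = 703.0178, PS_1 = 210.9053.
Change in consumer surplus = 703.0178 - 447.8698 = 255.1479.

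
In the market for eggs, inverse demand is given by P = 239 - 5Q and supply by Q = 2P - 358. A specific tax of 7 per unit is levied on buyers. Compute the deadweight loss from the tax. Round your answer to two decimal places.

Rewriting supply in inverse form: P = 179 + 0.5Q.
Pre-tax equilibrium: 239 - 5Q = 179 + 0.5Q gives Q* = 10.9091, P* = 184.4545.
A tax on buyers shifts demand down by 7: (239 - 7) - 5Q = 179 + 0.5Q, so Q_t = 9.6364. Buyers pay P_b = 190.8182; sellers receive P_s = P_b - 7 = 183.8182.
Deadweight loss is the triangle between the curves from Q_t to Q*: (1/2)(10.9091 - 9.6364)(7) = 4.4545.

4.45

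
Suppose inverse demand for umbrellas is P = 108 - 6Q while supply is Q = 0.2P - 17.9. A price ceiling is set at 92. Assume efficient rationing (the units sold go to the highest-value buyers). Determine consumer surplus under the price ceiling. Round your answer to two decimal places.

Rewriting supply in inverse form: P = 89.5 + 5Q.
Free-market equilibrium: 108 - 6Q = 89.5 + 5Q gives Q* = 1.6818, P* = 97.9091.
At P = 92, sellers supply (92 - 89.5)/5 = 0.5 while buyers want more, so the quantity traded is 0.5 at price 92.
The demand price at Q = 0.5 is 105. CS is the trapezoid between demand and 92 over [0, 0.5]: (1/2)[(108 - 92) + (105 - 92)](0.5) = 7.25.

7.25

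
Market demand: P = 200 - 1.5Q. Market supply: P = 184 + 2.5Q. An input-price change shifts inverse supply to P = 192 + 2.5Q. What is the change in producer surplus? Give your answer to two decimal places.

Initial equilibrium: Q_0 = 4, P_0 = 194; CS_0 = (1/2)(4)(6) = 12, PS_0 = (1/2)(4)(10) = 20.
New equilibrium: 200 - 1.5Q = 192 + 2.5Q gives Q_1 = 2, P_1 = 197; CS_1 = 3, PS_1 = 5.
Change in producer surplus = 5 - 20 = -15.

-15.00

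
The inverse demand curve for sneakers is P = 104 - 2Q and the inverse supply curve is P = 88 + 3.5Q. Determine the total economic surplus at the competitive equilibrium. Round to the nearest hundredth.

23.27

Set 104 - 2Q = 88 + 3.5Q, which gives 16 = 5.5Q, so Q* = 2.9091 and P* = 104 - 2(2.9091) = 98.1818.
Total surplus is the full triangle between the curves from 0 to Q*: (1/2)(2.9091)(104 - 88) = 23.2727.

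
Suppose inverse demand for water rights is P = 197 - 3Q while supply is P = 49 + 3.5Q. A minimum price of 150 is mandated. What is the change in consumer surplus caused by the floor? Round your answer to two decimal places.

Free-market equilibrium: 197 - 3Q = 49 + 3.5Q gives Q* = 22.7692, P* = 128.6923.
At P = 150, buyers demand (197 - 150)/3 = 15.6667 while sellers would supply more, so the quantity traded is 15.6667 at price 150.
CS goes from (1/2)(22.7692)(68.3077) = 777.6568 to 368.1667 (computed as (197 - 150)(15.6667) - (1/2)(3)(15.6667)^2), a change of -409.4901.

-409.49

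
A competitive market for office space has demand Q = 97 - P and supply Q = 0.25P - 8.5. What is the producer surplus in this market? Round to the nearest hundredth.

Rewriting demand in inverse form: P = 97 - Q.
Rewriting supply in inverse form: P = 34 + 4Q.
Equilibrium: 97 - Q = 34 + 4Q, so Q* = 12.6 and P* = 84.4.
The supply curve's price intercept is 34, so PS = (1/2)(Q*)(P* - 34) = (1/2)(12.6)(50.4) = 317.52.

317.52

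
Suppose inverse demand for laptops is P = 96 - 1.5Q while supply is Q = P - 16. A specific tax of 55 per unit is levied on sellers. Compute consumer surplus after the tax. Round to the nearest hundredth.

Rewriting supply in inverse form: P = 16 + Q.
Pre-tax equilibrium: 96 - 1.5Q = 16 + Q gives Q* = 32, P* = 48.
With the tax, sellers need 55 more per unit: 96 - 1.5Q = 16 + Q + 55, so Q_t = 10. Buyers pay P_b = 81; sellers receive P_s = P_b - 55 = 26.
Consumer surplus is the triangle under demand above P_b: (1/2)(10)(96 - 81) = 75.

75.00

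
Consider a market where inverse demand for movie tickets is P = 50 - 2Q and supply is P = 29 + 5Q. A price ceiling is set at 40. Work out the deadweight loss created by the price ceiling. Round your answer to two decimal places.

Free-market equilibrium: 50 - 2Q = 29 + 5Q gives Q* = 3, P* = 44.
At P = 40, sellers supply (40 - 29)/5 = 2.2 while buyers want more, so the quantity traded is 2.2 at price 40.
At Q = 2.2 the demand price is 45.6 and the supply price is 40. Deadweight loss is the triangle between the curves from 2.2 to 3: (1/2)(45.6 - 40)(3 - 2.2) = 2.24.

2.24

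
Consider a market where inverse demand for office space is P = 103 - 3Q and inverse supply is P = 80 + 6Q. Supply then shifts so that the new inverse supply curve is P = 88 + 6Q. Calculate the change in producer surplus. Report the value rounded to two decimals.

-11.26

Initial equilibrium: Q_0 = 2.5556, P_0 = 95.3333; CS_0 = (1/2)(2.5556)(7.6667) = 9.7963, PS_0 = (1/2)(2.5556)(15.3333) = 19.5926.
New equilibrium: 103 - 3Q = 88 + 6Q gives Q_1 = 1.6667, P_1 = 98; CS_1 = 4.1667, PS_1 = 8.3333.
Change in producer surplus = 8.3333 - 19.5926 = -11.2593.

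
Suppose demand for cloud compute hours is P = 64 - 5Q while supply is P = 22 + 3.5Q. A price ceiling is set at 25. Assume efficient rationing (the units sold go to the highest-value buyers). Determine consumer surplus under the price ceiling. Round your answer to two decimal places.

31.59

Without the control, 64 - 5Q = 22 + 3.5Q so Q* = 4.9412 and P* = 39.2941.
At P = 25, sellers supply (25 - 22)/3.5 = 0.8571 while buyers want more, so the quantity traded is 0.8571 at price 25.
The demand price at Q = 0.8571 is 59.7143. CS is the trapezoid between demand and 25 over [0, 0.8571]: (1/2)[(64 - 25) + (59.7143 - 25)](0.8571) = 31.5918.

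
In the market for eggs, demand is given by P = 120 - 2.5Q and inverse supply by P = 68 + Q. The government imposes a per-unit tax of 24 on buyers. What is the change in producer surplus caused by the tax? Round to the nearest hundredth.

Pre-tax equilibrium: 120 - 2.5Q = 68 + Q gives Q* = 14.8571, P* = 82.8571.
With the tax, buyers' net willingness to pay falls by 24: (120 - 24) - 2.5Q = 68 + Q, so Q_t = 8. Buyers pay P_b = 100; sellers receive P_s = P_b - 24 = 76.
PS falls from (1/2)(14.8571)(14.8571) = 110.3673 to (1/2)(8)(8) = 32, a change of -78.3673.

-78.37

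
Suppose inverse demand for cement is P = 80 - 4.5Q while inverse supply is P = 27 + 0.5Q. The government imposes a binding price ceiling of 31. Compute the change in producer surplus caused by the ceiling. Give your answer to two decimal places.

-12.09

Free-market equilibrium: 80 - 4.5Q = 27 + 0.5Q gives Q* = 10.6, P* = 32.3.
At the ceiling price 31, quantity supplied is (31 - 27)/0.5 = 8; supply is the short side, so Q = 8 trades at P = 31.
PS goes from (1/2)(10.6)(5.3) = 28.09 to 16 (computed as (31 - 27)(8) - (1/2)(0.5)(8)^2), a change of -12.09.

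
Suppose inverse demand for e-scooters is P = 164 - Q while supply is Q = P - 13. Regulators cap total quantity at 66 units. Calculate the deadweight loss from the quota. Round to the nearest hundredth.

Rewriting supply in inverse form: P = 13 + Q.
Unrestricted equilibrium: Q* = (164 - 13)/(1 + 1) = 75.5.
At Q = 66 the demand price is 164 - (66) = 98 and the supply price is 13 + (66) = 79.
Deadweight loss is the triangle between the curves from 66 to 75.5: (1/2)(98 - 79)(75.5 - 66) = 90.25.

90.25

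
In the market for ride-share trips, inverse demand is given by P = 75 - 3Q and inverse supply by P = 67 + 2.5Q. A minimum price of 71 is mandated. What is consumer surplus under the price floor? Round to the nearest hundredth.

2.67

Without the control, 75 - 3Q = 67 + 2.5Q so Q* = 1.4545 and P* = 70.6364.
At the floor price 71, quantity demanded is (75 - 71)/3 = 1.3333; demand is the short side, so Q = 1.3333 trades at P = 71.
CS is the triangle under demand above 71: (1/2)(1.3333)(75 - 71) = 2.6667.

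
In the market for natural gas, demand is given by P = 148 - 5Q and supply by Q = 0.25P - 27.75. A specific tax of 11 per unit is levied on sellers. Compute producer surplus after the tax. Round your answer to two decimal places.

Rewriting supply in inverse form: P = 111 + 4Q.
Pre-tax equilibrium: 148 - 5Q = 111 + 4Q gives Q* = 4.1111, P* = 127.4444.
With the tax, sellers need 11 more per unit: 148 - 5Q = 111 + 4Q + 11, so Q_t = 2.8889. Buyers pay P_b = 133.5556; sellers receive P_s = P_b - 11 = 122.5556.
Producer surplus is the triangle above supply below P_s: (1/2)(2.8889)(122.5556 - 111) = 16.6914.

16.69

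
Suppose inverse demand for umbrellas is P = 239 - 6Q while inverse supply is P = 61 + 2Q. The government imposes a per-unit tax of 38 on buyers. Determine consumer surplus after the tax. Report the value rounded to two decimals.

Without the tax, 239 - 6Q = 61 + 2Q so Q* = 22.25 and P* = 105.5.
With the tax, buyers' net willingness to pay falls by 38: (239 - 38) - 6Q = 61 + 2Q, so Q_t = 17.5. Buyers pay P_b = 134; sellers receive P_s = P_b - 38 = 96.
CS = (1/2)(Q_t)(239 - P_b) = (1/2)(17.5)(105) = 918.75.

918.75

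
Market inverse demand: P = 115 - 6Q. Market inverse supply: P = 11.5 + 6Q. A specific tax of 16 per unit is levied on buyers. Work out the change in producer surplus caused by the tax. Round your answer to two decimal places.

-63.67

Without the tax, 115 - 6Q = 11.5 + 6Q so Q* = 8.625 and P* = 63.25.
With the tax, buyers' net willingness to pay falls by 16: (115 - 16) - 6Q = 11.5 + 6Q, so Q_t = 7.2917. Buyers pay P_b = 71.25; sellers receive P_s = P_b - 16 = 55.25.
PS falls from (1/2)(8.625)(51.75) = 223.1719 to (1/2)(7.2917)(43.75) = 159.5052, a change of -63.6667.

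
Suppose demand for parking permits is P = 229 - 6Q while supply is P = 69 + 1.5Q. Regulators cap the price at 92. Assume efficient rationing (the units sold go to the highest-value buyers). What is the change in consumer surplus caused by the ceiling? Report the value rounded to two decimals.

Free-market equilibrium: 229 - 6Q = 69 + 1.5Q gives Q* = 21.3333, P* = 101.
At P = 92, sellers supply (92 - 69)/1.5 = 15.3333 while buyers want more, so the quantity traded is 15.3333 at price 92.
CS goes from (1/2)(21.3333)(128) = 1365.3333 to 1395.3333 (computed as (229 - 92)(15.3333) - (1/2)(6)(15.3333)^2), a change of 30.

30.00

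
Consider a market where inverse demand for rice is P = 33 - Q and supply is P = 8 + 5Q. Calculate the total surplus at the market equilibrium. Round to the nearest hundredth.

Equilibrium: 33 - Q = 8 + 5Q, so Q* = 4.1667 and P* = 28.8333.
Total surplus is the full triangle between the curves from 0 to Q*: (1/2)(4.1667)(33 - 8) = 52.0833.

52.08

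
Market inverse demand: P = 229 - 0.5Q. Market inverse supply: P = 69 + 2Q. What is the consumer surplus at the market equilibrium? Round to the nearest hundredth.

1024.00

Setting demand equal to supply, 160 = 2.5Q, so Q* = 64 and P* = 197.
CS is the area between the demand curve and P* from 0 to Q*: (1/2)(64)(32) = 1024.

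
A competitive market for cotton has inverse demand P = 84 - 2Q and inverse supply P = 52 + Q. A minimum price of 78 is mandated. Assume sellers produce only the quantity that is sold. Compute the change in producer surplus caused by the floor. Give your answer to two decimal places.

16.61

Without the control, 84 - 2Q = 52 + Q so Q* = 10.6667 and P* = 62.6667.
At the floor price 78, quantity demanded is (84 - 78)/2 = 3; demand is the short side, so Q = 3 trades at P = 78.
PS goes from (1/2)(10.6667)(10.6667) = 56.8889 to 73.5 (computed as (78 - 52)(3) - (1/2)(1)(3)^2), a change of 16.6111.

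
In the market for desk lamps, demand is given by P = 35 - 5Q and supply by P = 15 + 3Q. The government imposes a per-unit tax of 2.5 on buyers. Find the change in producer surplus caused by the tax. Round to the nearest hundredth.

Without the tax, 35 - 5Q = 15 + 3Q so Q* = 2.5 and P* = 22.5.
A tax on buyers shifts demand down by 2.5: (35 - 2.5) - 5Q = 15 + 3Q, so Q_t = 2.1875. Buyers pay P_b = 24.0625; sellers receive P_s = P_b - 2.5 = 21.5625.
PS falls from (1/2)(2.5)(7.5) = 9.375 to (1/2)(2.1875)(6.5625) = 7.1777, a change of -2.1973.

-2.20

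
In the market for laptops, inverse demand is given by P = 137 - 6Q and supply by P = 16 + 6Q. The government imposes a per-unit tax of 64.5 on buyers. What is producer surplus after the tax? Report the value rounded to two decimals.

Pre-tax equilibrium: 137 - 6Q = 16 + 6Q gives Q* = 10.0833, P* = 76.5.
With the tax, buyers' net willingness to pay falls by 64.5: (137 - 64.5) - 6Q = 16 + 6Q, so Q_t = 4.7083. Buyers pay P_b = 108.75; sellers receive P_s = P_b - 64.5 = 44.25.
Producer surplus is the triangle above supply below P_s: (1/2)(4.7083)(44.25 - 16) = 66.5052.

66.51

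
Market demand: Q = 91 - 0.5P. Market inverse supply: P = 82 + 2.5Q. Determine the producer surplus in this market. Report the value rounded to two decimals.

617.28

Rewriting demand in inverse form: P = 182 - 2Q.
Equilibrium: 182 - 2Q = 82 + 2.5Q, so Q* = 22.2222 and P* = 137.5556.
PS is the area between P* and the supply curve from 0 to Q*: (1/2)(22.2222)(55.5556) = 617.284.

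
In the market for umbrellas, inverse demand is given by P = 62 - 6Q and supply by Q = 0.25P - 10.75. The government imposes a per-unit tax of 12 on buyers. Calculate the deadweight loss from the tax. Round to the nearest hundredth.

Rewriting supply in inverse form: P = 43 + 4Q.
Without the tax, 62 - 6Q = 43 + 4Q so Q* = 1.9 and P* = 50.6.
A tax on buyers shifts demand down by 12: (62 - 12) - 6Q = 43 + 4Q, so Q_t = 0.7. Buyers pay P_b = 57.8; sellers receive P_s = P_b - 12 = 45.8.
The welfare triangle lost has base Q* - Q_t = 1.2 and height t = 12, so DWL = (1/2)(1.2)(12) = 7.2.

7.20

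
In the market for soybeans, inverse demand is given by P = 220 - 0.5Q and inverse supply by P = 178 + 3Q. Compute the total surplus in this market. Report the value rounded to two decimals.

252.00

Set 220 - 0.5Q = 178 + 3Q, which gives 42 = 3.5Q, so Q* = 12 and P* = 220 - 0.5(12) = 214.
CS = (1/2)(12)(6) = 36 and PS = (1/2)(12)(36) = 216, so total surplus = 252.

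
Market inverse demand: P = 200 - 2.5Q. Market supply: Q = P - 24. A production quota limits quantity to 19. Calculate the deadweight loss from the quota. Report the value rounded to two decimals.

Rewriting supply in inverse form: P = 24 + Q.
Without the quota, 200 - 2.5Q = 24 + Q gives Q* = 50.2857.
At Q = 19 the demand price is 200 - 2.5(19) = 152.5 and the supply price is 24 + (19) = 43.
Deadweight loss is the triangle between the curves from 19 to 50.2857: (1/2)(152.5 - 43)(50.2857 - 19) = 1712.8929.

1712.89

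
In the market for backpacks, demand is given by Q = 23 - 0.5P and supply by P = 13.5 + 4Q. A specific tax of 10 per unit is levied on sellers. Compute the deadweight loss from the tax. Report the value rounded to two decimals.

8.33

Rewriting demand in inverse form: P = 46 - 2Q.
Without the tax, 46 - 2Q = 13.5 + 4Q so Q* = 5.4167 and P* = 35.1667.
With the tax, sellers need 10 more per unit: 46 - 2Q = 13.5 + 4Q + 10, so Q_t = 3.75. Buyers pay P_b = 38.5; sellers receive P_s = P_b - 10 = 28.5.
Deadweight loss is the triangle between the curves from Q_t to Q*: (1/2)(5.4167 - 3.75)(10) = 8.3333.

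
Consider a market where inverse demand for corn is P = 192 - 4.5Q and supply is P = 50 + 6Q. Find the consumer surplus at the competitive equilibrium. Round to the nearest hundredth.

411.51

Equilibrium: 192 - 4.5Q = 50 + 6Q, so Q* = 13.5238 and P* = 131.1429.
CS is the area between the demand curve and P* from 0 to Q*: (1/2)(13.5238)(60.8571) = 411.5102.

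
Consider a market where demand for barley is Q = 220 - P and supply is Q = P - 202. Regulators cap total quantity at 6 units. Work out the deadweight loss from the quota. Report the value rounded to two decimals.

9.00

Rewriting demand in inverse form: P = 220 - Q.
Rewriting supply in inverse form: P = 202 + Q.
Unrestricted equilibrium: Q* = (220 - 202)/(1 + 1) = 9.
At Q = 6 the demand price is 220 - (6) = 214 and the supply price is 202 + (6) = 208.
DWL = (1/2)(gap between curves at 6) x (Q* - 6) = (1/2)(6)(3) = 9.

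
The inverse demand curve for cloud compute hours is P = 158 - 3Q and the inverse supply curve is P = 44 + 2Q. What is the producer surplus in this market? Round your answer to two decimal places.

Equilibrium: 158 - 3Q = 44 + 2Q, so Q* = 22.8 and P* = 89.6.
PS is the area between P* and the supply curve from 0 to Q*: (1/2)(22.8)(45.6) = 519.84.

519.84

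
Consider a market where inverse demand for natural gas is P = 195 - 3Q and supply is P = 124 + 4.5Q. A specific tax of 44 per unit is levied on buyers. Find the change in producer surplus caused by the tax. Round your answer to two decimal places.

Pre-tax equilibrium: 195 - 3Q = 124 + 4.5Q gives Q* = 9.4667, P* = 166.6.
A tax on buyers shifts demand down by 44: (195 - 44) - 3Q = 124 + 4.5Q, so Q_t = 3.6. Buyers pay P_b = 184.2; sellers receive P_s = P_b - 44 = 140.2.
PS falls from (1/2)(9.4667)(42.6) = 201.64 to (1/2)(3.6)(16.2) = 29.16, a change of -172.48.

-172.48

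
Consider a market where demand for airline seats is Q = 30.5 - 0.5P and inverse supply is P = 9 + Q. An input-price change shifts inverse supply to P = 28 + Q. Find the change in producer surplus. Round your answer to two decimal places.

-89.72

Rewriting demand in inverse form: P = 61 - 2Q.
Initial equilibrium: Q_0 = 17.3333, P_0 = 26.3333; CS_0 = (1/2)(17.3333)(34.6667) = 300.4444, PS_0 = (1/2)(17.3333)(17.3333) = 150.2222.
New equilibrium: 61 - 2Q = 28 + Q gives Q_1 = 11, P_1 = 39; CS_1 = 121, PS_1 = 60.5.
Change in producer surplus = 60.5 - 150.2222 = -89.7222.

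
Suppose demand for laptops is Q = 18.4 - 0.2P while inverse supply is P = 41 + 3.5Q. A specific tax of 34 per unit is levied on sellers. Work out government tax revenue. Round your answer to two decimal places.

Rewriting demand in inverse form: P = 92 - 5Q.
Pre-tax equilibrium: 92 - 5Q = 41 + 3.5Q gives Q* = 6, P* = 62.
With the tax, sellers need 34 more per unit: 92 - 5Q = 41 + 3.5Q + 34, so Q_t = 2. Buyers pay P_b = 82; sellers receive P_s = P_b - 34 = 48.
Revenue is the tax times quantity traded: 34 x 2 = 68.

68.00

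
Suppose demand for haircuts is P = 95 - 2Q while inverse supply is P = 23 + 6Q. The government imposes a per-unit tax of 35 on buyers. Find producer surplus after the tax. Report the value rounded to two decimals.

Without the tax, 95 - 2Q = 23 + 6Q so Q* = 9 and P* = 77.
With the tax, buyers' net willingness to pay falls by 35: (95 - 35) - 2Q = 23 + 6Q, so Q_t = 4.625. Buyers pay P_b = 85.75; sellers receive P_s = P_b - 35 = 50.75.
PS = (1/2)(Q_t)(P_s - 23) = (1/2)(4.625)(27.75) = 64.1719.

64.17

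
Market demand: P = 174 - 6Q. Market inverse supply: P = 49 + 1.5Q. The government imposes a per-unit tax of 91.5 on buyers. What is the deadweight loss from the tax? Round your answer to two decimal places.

558.15

Without the tax, 174 - 6Q = 49 + 1.5Q so Q* = 16.6667 and P* = 74.
With the tax, buyers' net willingness to pay falls by 91.5: (174 - 91.5) - 6Q = 49 + 1.5Q, so Q_t = 4.4667. Buyers pay P_b = 147.2; sellers receive P_s = P_b - 91.5 = 55.7.
Deadweight loss is the triangle between the curves from Q_t to Q*: (1/2)(16.6667 - 4.4667)(91.5) = 558.15.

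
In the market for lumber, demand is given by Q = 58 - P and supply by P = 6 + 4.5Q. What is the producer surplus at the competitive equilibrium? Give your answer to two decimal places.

Rewriting demand in inverse form: P = 58 - Q.
Setting demand equal to supply, 52 = 5.5Q, so Q* = 9.4545 and P* = 48.5455.
PS is the area between P* and the supply curve from 0 to Q*: (1/2)(9.4545)(42.5455) = 201.124.

201.12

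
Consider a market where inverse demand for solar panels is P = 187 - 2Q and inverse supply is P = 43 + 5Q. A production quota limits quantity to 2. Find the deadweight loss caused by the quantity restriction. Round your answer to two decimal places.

1207.14

Without the quota, 187 - 2Q = 43 + 5Q gives Q* = 20.5714.
At Q = 2 the demand price is 187 - 2(2) = 183 and the supply price is 43 + 5(2) = 53.
DWL = (1/2)(gap between curves at 2) x (Q* - 2) = (1/2)(130)(18.5714) = 1207.1429.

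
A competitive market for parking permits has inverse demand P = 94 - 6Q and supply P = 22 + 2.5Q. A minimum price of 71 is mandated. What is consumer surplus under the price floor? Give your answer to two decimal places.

Free-market equilibrium: 94 - 6Q = 22 + 2.5Q gives Q* = 8.4706, P* = 43.1765.
At the floor price 71, quantity demanded is (94 - 71)/6 = 3.8333; demand is the short side, so Q = 3.8333 trades at P = 71.
CS is the triangle under demand above 71: (1/2)(3.8333)(94 - 71) = 44.0833.

44.08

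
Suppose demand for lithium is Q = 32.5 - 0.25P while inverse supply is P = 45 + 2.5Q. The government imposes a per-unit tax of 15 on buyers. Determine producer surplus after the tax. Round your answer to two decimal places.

144.97

Rewriting demand in inverse form: P = 130 - 4Q.
Without the tax, 130 - 4Q = 45 + 2.5Q so Q* = 13.0769 and P* = 77.6923.
With the tax, buyers' net willingness to pay falls by 15: (130 - 15) - 4Q = 45 + 2.5Q, so Q_t = 10.7692. Buyers pay P_b = 86.9231; sellers receive P_s = P_b - 15 = 71.9231.
PS = (1/2)(Q_t)(P_s - 45) = (1/2)(10.7692)(26.9231) = 144.9704.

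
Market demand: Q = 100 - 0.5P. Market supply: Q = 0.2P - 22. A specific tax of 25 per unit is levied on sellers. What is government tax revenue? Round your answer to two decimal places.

232.14

Rewriting demand in inverse form: P = 200 - 2Q.
Rewriting supply in inverse form: P = 110 + 5Q.
Pre-tax equilibrium: 200 - 2Q = 110 + 5Q gives Q* = 12.8571, P* = 174.2857.
With the tax, sellers need 25 more per unit: 200 - 2Q = 110 + 5Q + 25, so Q_t = 9.2857. Buyers pay P_b = 181.4286; sellers receive P_s = P_b - 25 = 156.4286.
Revenue is the tax times quantity traded: 25 x 9.2857 = 232.1429.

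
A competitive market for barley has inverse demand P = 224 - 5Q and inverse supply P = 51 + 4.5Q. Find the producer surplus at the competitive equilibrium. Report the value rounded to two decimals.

746.15

Setting demand equal to supply, 173 = 9.5Q, so Q* = 18.2105 and P* = 132.9474.
The supply curve's price intercept is 51, so PS = (1/2)(Q*)(P* - 51) = (1/2)(18.2105)(81.9474) = 746.1524.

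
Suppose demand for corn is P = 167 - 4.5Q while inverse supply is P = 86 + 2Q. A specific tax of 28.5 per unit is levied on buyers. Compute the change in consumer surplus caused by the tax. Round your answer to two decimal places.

Without the tax, 167 - 4.5Q = 86 + 2Q so Q* = 12.4615 and P* = 110.9231.
A tax on buyers shifts demand down by 28.5: (167 - 28.5) - 4.5Q = 86 + 2Q, so Q_t = 8.0769. Buyers pay P_b = 130.6538; sellers receive P_s = P_b - 28.5 = 102.1538.
CS falls from (1/2)(12.4615)(56.0769) = 349.4024 to (1/2)(8.0769)(36.3462) = 146.7825, a change of -202.6198.

-202.62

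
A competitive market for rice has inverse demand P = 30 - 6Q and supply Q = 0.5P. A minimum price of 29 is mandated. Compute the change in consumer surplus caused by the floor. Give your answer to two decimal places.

Rewriting supply in inverse form: P = 2Q.
Free-market equilibrium: 30 - 6Q = 2Q gives Q* = 3.75, P* = 7.5.
At the floor price 29, quantity demanded is (30 - 29)/6 = 0.1667; demand is the short side, so Q = 0.1667 trades at P = 29.
CS goes from (1/2)(3.75)(22.5) = 42.1875 to 0.0833 (computed as (30 - 29)(0.1667) - (1/2)(6)(0.1667)^2), a change of -42.1042.

-42.10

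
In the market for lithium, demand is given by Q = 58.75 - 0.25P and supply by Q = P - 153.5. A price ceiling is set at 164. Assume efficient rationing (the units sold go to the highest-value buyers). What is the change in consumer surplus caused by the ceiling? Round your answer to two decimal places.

Rewriting demand in inverse form: P = 235 - 4Q.
Rewriting supply in inverse form: P = 153.5 + Q.
Free-market equilibrium: 235 - 4Q = 153.5 + Q gives Q* = 16.3, P* = 169.8.
At the ceiling price 164, quantity supplied is (164 - 153.5)/1 = 10.5; supply is the short side, so Q = 10.5 trades at P = 164.
CS goes from (1/2)(16.3)(65.2) = 531.38 to 525 (computed as (235 - 164)(10.5) - (1/2)(4)(10.5)^2), a change of -6.38.

-6.38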